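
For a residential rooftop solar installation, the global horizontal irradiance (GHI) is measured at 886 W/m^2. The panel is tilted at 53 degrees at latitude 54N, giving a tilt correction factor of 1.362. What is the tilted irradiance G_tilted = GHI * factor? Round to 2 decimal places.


Identify the given values:
  GHI = 886 W/m^2, tilt correction factor = 1.362
Apply the formula G_tilted = GHI * factor:
  G_tilted = 886 * 1.362
  G_tilted = 1206.73 W/m^2

1206.73


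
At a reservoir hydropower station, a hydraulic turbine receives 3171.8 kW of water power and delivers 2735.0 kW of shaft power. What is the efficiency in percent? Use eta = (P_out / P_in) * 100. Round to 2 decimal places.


Turbine efficiency = (output power / input power) * 100
eta = (2735.0 / 3171.8) * 100
eta = 86.23%

86.23


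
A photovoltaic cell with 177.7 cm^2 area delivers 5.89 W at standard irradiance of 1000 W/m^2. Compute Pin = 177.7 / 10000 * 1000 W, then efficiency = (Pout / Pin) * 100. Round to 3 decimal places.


First compute the input power:
  Pin = area_cm2 / 10000 * G = 177.7 / 10000 * 1000 = 17.77 W
Then compute efficiency:
  Efficiency = (Pout / Pin) * 100 = (5.89 / 17.77) * 100
  Efficiency = 33.146%

33.146


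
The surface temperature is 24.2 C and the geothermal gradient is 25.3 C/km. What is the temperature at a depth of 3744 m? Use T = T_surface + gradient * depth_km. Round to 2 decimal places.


Convert depth to km: 3744 / 1000 = 3.744 km
Temperature increase = gradient * depth_km = 25.3 * 3.744 = 94.72 C
Temperature at depth = T_surface + delta_T = 24.2 + 94.72
T = 118.92 C

118.92


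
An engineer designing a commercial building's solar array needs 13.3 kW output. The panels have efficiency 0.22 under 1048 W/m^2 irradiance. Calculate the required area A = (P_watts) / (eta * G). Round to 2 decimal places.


Convert target power to watts: P = 13.3 * 1000 = 13300.0 W
Compute denominator: eta * G = 0.22 * 1048 = 230.56
Required area A = P / (eta * G) = 13300.0 / 230.56
A = 57.69 m^2

57.69


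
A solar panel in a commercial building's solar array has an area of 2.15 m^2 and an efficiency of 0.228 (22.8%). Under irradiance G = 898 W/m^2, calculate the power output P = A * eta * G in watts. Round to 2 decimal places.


Use the solar power formula P = A * eta * G.
Given: A = 2.15 m^2, eta = 0.228, G = 898 W/m^2
P = 2.15 * 0.228 * 898
P = 440.20 W

440.20


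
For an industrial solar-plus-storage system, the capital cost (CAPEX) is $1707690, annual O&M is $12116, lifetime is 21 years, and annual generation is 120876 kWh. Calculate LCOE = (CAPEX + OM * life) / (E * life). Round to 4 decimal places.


Total cost = CAPEX + OM * lifetime = 1707690 + 12116 * 21 = 1707690 + 254436 = 1962126
Total generation = annual * lifetime = 120876 * 21 = 2538396 kWh
LCOE = 1962126 / 2538396
LCOE = 0.7730 $/kWh

0.7730


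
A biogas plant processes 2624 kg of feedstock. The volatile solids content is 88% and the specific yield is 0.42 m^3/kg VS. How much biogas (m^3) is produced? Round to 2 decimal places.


Compute volatile solids:
  VS = mass * VS_fraction = 2624 * 0.88 = 2309.12 kg
Calculate biogas volume:
  Biogas = VS * specific_yield = 2309.12 * 0.42
  Biogas = 969.83 m^3

969.83


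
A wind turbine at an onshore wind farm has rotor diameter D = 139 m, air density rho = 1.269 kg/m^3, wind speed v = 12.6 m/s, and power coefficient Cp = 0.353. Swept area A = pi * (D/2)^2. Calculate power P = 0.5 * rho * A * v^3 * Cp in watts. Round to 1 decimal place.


Step 1 -- Compute swept area:
  A = pi * (D/2)^2 = pi * (139/2)^2 = 15174.68 m^2
Step 2 -- Apply wind power equation:
  P = 0.5 * rho * A * v^3 * Cp
  v^3 = 12.6^3 = 2000.376
  P = 0.5 * 1.269 * 15174.68 * 2000.376 * 0.353
  P = 6798881.1 W

6798881.1


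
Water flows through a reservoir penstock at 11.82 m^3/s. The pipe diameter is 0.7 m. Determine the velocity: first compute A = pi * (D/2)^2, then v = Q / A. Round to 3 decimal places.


Compute pipe cross-sectional area:
  A = pi * (D/2)^2 = pi * (0.7/2)^2 = 0.3848 m^2
Calculate velocity:
  v = Q / A = 11.82 / 0.3848
  v = 30.714 m/s

30.714


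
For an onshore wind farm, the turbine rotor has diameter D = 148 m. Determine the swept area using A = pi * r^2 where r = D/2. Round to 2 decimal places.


Compute the rotor radius:
  r = D / 2 = 148 / 2 = 74.0 m
Calculate swept area:
  A = pi * r^2 = pi * 74.0^2
  A = 17203.36 m^2

17203.36


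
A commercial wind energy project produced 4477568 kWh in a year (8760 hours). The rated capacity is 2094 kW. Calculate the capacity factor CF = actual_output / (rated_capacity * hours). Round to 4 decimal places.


Capacity factor = actual output / maximum possible output
Maximum possible = rated * hours = 2094 * 8760 = 18343440 kWh
CF = 4477568 / 18343440
CF = 0.2441

0.2441


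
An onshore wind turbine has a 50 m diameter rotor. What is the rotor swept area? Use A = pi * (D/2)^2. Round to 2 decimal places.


Compute the rotor radius:
  r = D / 2 = 50 / 2 = 25.0 m
Calculate swept area:
  A = pi * r^2 = pi * 25.0^2
  A = 1963.50 m^2

1963.50


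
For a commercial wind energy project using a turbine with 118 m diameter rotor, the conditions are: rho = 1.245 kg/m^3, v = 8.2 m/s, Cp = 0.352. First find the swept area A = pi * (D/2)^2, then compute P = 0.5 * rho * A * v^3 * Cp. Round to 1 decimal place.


Step 1 -- Compute swept area:
  A = pi * (D/2)^2 = pi * (118/2)^2 = 10935.88 m^2
Step 2 -- Apply wind power equation:
  P = 0.5 * rho * A * v^3 * Cp
  v^3 = 8.2^3 = 551.368
  P = 0.5 * 1.245 * 10935.88 * 551.368 * 0.352
  P = 1321227.1 W

1321227.1


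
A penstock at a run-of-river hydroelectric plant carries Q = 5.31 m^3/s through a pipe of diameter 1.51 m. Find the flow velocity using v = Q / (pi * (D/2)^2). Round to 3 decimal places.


Compute pipe cross-sectional area:
  A = pi * (D/2)^2 = pi * (1.51/2)^2 = 1.7908 m^2
Calculate velocity:
  v = Q / A = 5.31 / 1.7908
  v = 2.965 m/s

2.965


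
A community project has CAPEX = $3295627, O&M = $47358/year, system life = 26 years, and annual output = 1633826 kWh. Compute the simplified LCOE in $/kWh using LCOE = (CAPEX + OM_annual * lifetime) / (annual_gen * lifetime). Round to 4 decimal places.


Total cost = CAPEX + OM * lifetime = 3295627 + 47358 * 26 = 3295627 + 1231308 = 4526935
Total generation = annual * lifetime = 1633826 * 26 = 42479476 kWh
LCOE = 4526935 / 42479476
LCOE = 0.1066 $/kWh

0.1066


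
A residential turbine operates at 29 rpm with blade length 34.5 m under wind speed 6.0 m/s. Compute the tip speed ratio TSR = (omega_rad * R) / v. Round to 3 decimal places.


Convert rotational speed to rad/s:
  omega = 29 * 2 * pi / 60 = 3.0369 rad/s
Compute tip speed:
  v_tip = omega * R = 3.0369 * 34.5 = 104.772 m/s
Tip speed ratio:
  TSR = v_tip / v_wind = 104.772 / 6.0 = 17.462

17.462


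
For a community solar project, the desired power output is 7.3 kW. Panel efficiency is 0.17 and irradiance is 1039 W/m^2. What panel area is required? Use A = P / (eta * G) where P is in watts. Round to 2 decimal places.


Convert target power to watts: P = 7.3 * 1000 = 7300.0 W
Compute denominator: eta * G = 0.17 * 1039 = 176.63
Required area A = P / (eta * G) = 7300.0 / 176.63
A = 41.33 m^2

41.33


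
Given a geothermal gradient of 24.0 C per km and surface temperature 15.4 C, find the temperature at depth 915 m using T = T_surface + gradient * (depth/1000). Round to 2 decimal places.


Convert depth to km: 915 / 1000 = 0.915 km
Temperature increase = gradient * depth_km = 24.0 * 0.915 = 21.96 C
Temperature at depth = T_surface + delta_T = 15.4 + 21.96
T = 37.36 C

37.36


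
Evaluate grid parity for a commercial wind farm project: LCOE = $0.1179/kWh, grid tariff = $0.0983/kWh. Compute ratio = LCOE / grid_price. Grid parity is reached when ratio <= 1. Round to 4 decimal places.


Compare LCOE to grid price:
  LCOE = $0.1179/kWh, Grid price = $0.0983/kWh
  Ratio = LCOE / grid_price = 0.1179 / 0.0983 = 1.1994
  Grid parity achieved (ratio <= 1)? no

1.1994


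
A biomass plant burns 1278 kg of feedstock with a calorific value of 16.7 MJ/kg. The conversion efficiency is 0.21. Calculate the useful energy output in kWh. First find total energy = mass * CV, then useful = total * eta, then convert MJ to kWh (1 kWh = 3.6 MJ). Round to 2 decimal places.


Total energy = mass * CV = 1278 * 16.7 = 21342.6 MJ
Useful energy = total * eta = 21342.6 * 0.21 = 4481.95 MJ
Convert to kWh: 4481.95 / 3.6
Useful energy = 1244.99 kWh

1244.99


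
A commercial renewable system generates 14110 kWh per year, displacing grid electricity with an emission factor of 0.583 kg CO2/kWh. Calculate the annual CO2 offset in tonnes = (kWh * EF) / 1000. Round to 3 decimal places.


CO2 offset in kg = generation * emission_factor
CO2 offset = 14110 * 0.583 = 8226.13 kg
Convert to tonnes:
  CO2 offset = 8226.13 / 1000 = 8.226 tonnes

8.226


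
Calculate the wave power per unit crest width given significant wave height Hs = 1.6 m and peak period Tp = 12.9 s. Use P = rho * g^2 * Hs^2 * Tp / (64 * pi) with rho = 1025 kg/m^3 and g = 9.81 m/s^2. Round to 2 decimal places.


Apply wave power formula:
  g^2 = 9.81^2 = 96.2361
  Hs^2 = 1.6^2 = 2.56
  Numerator = rho * g^2 * Hs^2 * Tp = 1025 * 96.2361 * 2.56 * 12.9 = 3257553.49
  Denominator = 64 * pi = 201.0619
  P = 3257553.49 / 201.0619 = 16201.74 W/m

16201.74


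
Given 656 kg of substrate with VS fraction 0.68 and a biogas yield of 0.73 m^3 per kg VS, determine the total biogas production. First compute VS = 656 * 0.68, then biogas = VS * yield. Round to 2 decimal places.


Compute volatile solids:
  VS = mass * VS_fraction = 656 * 0.68 = 446.08 kg
Calculate biogas volume:
  Biogas = VS * specific_yield = 446.08 * 0.73
  Biogas = 325.64 m^3

325.64


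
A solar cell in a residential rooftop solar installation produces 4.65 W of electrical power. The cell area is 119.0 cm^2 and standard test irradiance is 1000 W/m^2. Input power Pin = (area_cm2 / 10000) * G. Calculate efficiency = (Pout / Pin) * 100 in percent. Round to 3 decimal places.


First compute the input power:
  Pin = area_cm2 / 10000 * G = 119.0 / 10000 * 1000 = 11.9 W
Then compute efficiency:
  Efficiency = (Pout / Pin) * 100 = (4.65 / 11.9) * 100
  Efficiency = 39.076%

39.076


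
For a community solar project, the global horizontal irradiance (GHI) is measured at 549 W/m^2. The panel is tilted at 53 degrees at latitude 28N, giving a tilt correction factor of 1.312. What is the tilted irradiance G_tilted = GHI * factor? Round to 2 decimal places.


Identify the given values:
  GHI = 549 W/m^2, tilt correction factor = 1.312
Apply the formula G_tilted = GHI * factor:
  G_tilted = 549 * 1.312
  G_tilted = 720.29 W/m^2

720.29


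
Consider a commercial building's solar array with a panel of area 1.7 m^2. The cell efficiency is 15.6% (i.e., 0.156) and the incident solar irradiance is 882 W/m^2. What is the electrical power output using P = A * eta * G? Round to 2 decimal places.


Use the solar power formula P = A * eta * G.
Given: A = 1.7 m^2, eta = 0.156, G = 882 W/m^2
P = 1.7 * 0.156 * 882
P = 233.91 W

233.91


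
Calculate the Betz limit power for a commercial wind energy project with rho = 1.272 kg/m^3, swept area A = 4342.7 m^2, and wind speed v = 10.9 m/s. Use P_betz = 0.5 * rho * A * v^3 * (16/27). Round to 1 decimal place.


The Betz coefficient Cp_max = 16/27 = 0.5926
v^3 = 10.9^3 = 1295.029
P_betz = 0.5 * rho * A * v^3 * Cp_max
P_betz = 0.5 * 1.272 * 4342.7 * 1295.029 * 0.5926
P_betz = 2119593.9 W

2119593.9


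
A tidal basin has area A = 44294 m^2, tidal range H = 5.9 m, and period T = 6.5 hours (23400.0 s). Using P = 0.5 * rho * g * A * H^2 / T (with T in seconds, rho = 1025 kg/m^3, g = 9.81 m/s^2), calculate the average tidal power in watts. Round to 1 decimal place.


Convert period to seconds: T = 6.5 * 3600 = 23400.0 s
H^2 = 5.9^2 = 34.81
P = 0.5 * rho * g * A * H^2 / T
P = 0.5 * 1025 * 9.81 * 44294 * 34.81 / 23400.0
P = 331280.6 W

331280.6


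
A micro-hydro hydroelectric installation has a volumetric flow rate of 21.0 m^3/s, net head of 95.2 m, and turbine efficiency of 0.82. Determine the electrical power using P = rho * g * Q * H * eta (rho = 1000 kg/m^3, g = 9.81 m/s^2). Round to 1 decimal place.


Apply the hydropower formula P = rho * g * Q * H * eta
rho * g = 1000 * 9.81 = 9810.0
P = 9810.0 * 21.0 * 95.2 * 0.82
P = 16081964.6 W

16081964.6


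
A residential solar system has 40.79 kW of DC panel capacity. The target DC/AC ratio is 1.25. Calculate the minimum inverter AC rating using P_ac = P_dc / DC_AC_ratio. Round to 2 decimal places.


The inverter AC capacity is determined by the DC/AC ratio.
Given: P_dc = 40.79 kW, DC/AC ratio = 1.25
P_ac = P_dc / ratio = 40.79 / 1.25
P_ac = 32.63 kW

32.63


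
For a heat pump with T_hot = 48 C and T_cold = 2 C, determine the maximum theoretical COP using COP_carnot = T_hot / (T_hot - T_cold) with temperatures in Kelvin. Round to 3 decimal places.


Convert to Kelvin:
  T_hot = 48 + 273.15 = 321.15 K
  T_cold = 2 + 273.15 = 275.15 K
Apply Carnot COP formula:
  COP = T_hot_K / (T_hot_K - T_cold_K) = 321.15 / 46.0
  COP = 6.982

6.982


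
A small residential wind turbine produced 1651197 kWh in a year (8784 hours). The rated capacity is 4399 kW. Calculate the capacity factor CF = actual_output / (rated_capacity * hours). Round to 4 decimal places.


Capacity factor = actual output / maximum possible output
Maximum possible = rated * hours = 4399 * 8784 = 38640816 kWh
CF = 1651197 / 38640816
CF = 0.0427

0.0427


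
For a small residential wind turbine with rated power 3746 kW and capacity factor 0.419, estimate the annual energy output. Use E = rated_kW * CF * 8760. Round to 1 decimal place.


Annual energy = rated_kW * capacity_factor * hours_per_year
Given: P_rated = 3746 kW, CF = 0.419, hours = 8760
E = 3746 * 0.419 * 8760
E = 13749468.2 kWh

13749468.2


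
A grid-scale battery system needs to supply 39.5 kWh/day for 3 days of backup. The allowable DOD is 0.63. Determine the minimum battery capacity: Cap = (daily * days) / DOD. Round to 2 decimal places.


Total energy needed = daily * days = 39.5 * 3 = 118.5 kWh
Account for depth of discharge:
  Cap = total_energy / DOD = 118.5 / 0.63
  Cap = 188.10 kWh

188.10


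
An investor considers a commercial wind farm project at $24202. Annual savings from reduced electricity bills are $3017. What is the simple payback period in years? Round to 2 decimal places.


Simple payback period = initial cost / annual savings
Payback = 24202 / 3017
Payback = 8.02 years

8.02


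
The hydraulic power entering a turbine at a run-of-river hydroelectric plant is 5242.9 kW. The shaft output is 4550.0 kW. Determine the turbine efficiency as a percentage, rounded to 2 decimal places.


Turbine efficiency = (output power / input power) * 100
eta = (4550.0 / 5242.9) * 100
eta = 86.78%

86.78


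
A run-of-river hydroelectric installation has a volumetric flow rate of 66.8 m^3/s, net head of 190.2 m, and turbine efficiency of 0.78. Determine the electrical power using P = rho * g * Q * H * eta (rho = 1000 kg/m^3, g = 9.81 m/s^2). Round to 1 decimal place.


Apply the hydropower formula P = rho * g * Q * H * eta
rho * g = 1000 * 9.81 = 9810.0
P = 9810.0 * 66.8 * 190.2 * 0.78
P = 97218873.6 W

97218873.6


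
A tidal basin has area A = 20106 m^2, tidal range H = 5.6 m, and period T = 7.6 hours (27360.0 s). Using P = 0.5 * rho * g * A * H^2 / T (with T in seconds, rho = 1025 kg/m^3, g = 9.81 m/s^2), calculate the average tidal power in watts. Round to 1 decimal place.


Convert period to seconds: T = 7.6 * 3600 = 27360.0 s
H^2 = 5.6^2 = 31.36
P = 0.5 * rho * g * A * H^2 / T
P = 0.5 * 1025 * 9.81 * 20106 * 31.36 / 27360.0
P = 115864.0 W

115864.0


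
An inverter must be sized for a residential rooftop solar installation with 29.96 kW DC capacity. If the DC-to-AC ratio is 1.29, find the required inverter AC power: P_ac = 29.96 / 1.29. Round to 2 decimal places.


The inverter AC capacity is determined by the DC/AC ratio.
Given: P_dc = 29.96 kW, DC/AC ratio = 1.29
P_ac = P_dc / ratio = 29.96 / 1.29
P_ac = 23.22 kW

23.22


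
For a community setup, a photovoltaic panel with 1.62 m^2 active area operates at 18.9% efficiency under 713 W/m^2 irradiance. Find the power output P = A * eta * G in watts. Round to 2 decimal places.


Use the solar power formula P = A * eta * G.
Given: A = 1.62 m^2, eta = 0.189, G = 713 W/m^2
P = 1.62 * 0.189 * 713
P = 218.31 W

218.31


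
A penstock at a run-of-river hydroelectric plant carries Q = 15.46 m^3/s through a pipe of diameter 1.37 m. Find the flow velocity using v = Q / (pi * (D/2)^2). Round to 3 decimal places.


Compute pipe cross-sectional area:
  A = pi * (D/2)^2 = pi * (1.37/2)^2 = 1.4741 m^2
Calculate velocity:
  v = Q / A = 15.46 / 1.4741
  v = 10.488 m/s

10.488


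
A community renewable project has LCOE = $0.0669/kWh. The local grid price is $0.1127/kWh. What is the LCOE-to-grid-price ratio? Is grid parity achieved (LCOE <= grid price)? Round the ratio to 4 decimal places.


Compare LCOE to grid price:
  LCOE = $0.0669/kWh, Grid price = $0.1127/kWh
  Ratio = LCOE / grid_price = 0.0669 / 0.1127 = 0.5936
  Grid parity achieved (ratio <= 1)? yes

0.5936


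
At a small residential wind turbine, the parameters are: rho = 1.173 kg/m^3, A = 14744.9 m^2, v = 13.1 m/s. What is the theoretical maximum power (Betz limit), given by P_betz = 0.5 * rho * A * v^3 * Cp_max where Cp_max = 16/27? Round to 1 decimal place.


The Betz coefficient Cp_max = 16/27 = 0.5926
v^3 = 13.1^3 = 2248.091
P_betz = 0.5 * rho * A * v^3 * Cp_max
P_betz = 0.5 * 1.173 * 14744.9 * 2248.091 * 0.5926
P_betz = 11520728.8 W

11520728.8


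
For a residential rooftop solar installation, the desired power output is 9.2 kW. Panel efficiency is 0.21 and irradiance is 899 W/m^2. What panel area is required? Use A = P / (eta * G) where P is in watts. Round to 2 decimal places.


Convert target power to watts: P = 9.2 * 1000 = 9200.0 W
Compute denominator: eta * G = 0.21 * 899 = 188.79
Required area A = P / (eta * G) = 9200.0 / 188.79
A = 48.73 m^2

48.73


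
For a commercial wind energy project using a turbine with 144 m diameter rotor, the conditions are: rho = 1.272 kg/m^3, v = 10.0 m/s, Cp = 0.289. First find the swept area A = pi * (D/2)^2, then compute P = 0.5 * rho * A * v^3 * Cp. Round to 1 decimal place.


Step 1 -- Compute swept area:
  A = pi * (D/2)^2 = pi * (144/2)^2 = 16286.02 m^2
Step 2 -- Apply wind power equation:
  P = 0.5 * rho * A * v^3 * Cp
  v^3 = 10.0^3 = 1000.0
  P = 0.5 * 1.272 * 16286.02 * 1000.0 * 0.289
  P = 2993434.9 W

2993434.9


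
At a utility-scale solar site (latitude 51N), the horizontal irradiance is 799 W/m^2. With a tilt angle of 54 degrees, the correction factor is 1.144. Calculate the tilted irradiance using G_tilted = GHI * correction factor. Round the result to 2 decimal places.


Identify the given values:
  GHI = 799 W/m^2, tilt correction factor = 1.144
Apply the formula G_tilted = GHI * factor:
  G_tilted = 799 * 1.144
  G_tilted = 914.06 W/m^2

914.06


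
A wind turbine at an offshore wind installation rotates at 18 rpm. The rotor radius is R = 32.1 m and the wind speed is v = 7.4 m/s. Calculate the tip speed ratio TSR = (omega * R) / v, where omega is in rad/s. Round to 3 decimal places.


Convert rotational speed to rad/s:
  omega = 18 * 2 * pi / 60 = 1.885 rad/s
Compute tip speed:
  v_tip = omega * R = 1.885 * 32.1 = 60.507 m/s
Tip speed ratio:
  TSR = v_tip / v_wind = 60.507 / 7.4 = 8.177

8.177


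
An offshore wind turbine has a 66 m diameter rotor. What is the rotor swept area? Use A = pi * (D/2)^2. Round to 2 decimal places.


Compute the rotor radius:
  r = D / 2 = 66 / 2 = 33.0 m
Calculate swept area:
  A = pi * r^2 = pi * 33.0^2
  A = 3421.19 m^2

3421.19


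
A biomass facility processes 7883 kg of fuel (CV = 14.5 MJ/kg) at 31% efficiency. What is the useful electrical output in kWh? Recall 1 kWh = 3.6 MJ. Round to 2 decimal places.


Total energy = mass * CV = 7883 * 14.5 = 114303.5 MJ
Useful energy = total * eta = 114303.5 * 0.31 = 35434.09 MJ
Convert to kWh: 35434.09 / 3.6
Useful energy = 9842.80 kWh

9842.80


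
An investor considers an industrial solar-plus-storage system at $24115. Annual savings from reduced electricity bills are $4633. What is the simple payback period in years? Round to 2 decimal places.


Simple payback period = initial cost / annual savings
Payback = 24115 / 4633
Payback = 5.21 years

5.21


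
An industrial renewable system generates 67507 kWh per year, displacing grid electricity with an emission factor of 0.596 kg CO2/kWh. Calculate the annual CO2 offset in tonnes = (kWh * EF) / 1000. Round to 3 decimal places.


CO2 offset in kg = generation * emission_factor
CO2 offset = 67507 * 0.596 = 40234.17 kg
Convert to tonnes:
  CO2 offset = 40234.17 / 1000 = 40.234 tonnes

40.234


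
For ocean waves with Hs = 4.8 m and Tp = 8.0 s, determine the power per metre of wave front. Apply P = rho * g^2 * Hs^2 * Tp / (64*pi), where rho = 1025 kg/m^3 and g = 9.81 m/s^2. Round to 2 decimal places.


Apply wave power formula:
  g^2 = 9.81^2 = 96.2361
  Hs^2 = 4.8^2 = 23.04
  Numerator = rho * g^2 * Hs^2 * Tp = 1025 * 96.2361 * 23.04 * 8.0 = 18181693.9
  Denominator = 64 * pi = 201.0619
  P = 18181693.9 / 201.0619 = 90428.33 W/m

90428.33


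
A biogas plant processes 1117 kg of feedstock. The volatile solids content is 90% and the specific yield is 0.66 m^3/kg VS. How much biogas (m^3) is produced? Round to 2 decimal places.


Compute volatile solids:
  VS = mass * VS_fraction = 1117 * 0.9 = 1005.3 kg
Calculate biogas volume:
  Biogas = VS * specific_yield = 1005.3 * 0.66
  Biogas = 663.50 m^3

663.50


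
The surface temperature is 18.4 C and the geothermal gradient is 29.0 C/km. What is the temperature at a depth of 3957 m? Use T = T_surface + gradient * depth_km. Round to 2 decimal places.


Convert depth to km: 3957 / 1000 = 3.957 km
Temperature increase = gradient * depth_km = 29.0 * 3.957 = 114.75 C
Temperature at depth = T_surface + delta_T = 18.4 + 114.75
T = 133.15 C

133.15


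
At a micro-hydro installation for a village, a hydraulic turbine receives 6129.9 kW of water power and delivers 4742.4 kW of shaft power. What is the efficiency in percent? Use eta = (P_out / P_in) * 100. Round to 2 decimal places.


Turbine efficiency = (output power / input power) * 100
eta = (4742.4 / 6129.9) * 100
eta = 77.37%

77.37


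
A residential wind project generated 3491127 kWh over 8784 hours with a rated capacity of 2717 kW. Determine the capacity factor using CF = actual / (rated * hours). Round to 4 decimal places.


Capacity factor = actual output / maximum possible output
Maximum possible = rated * hours = 2717 * 8784 = 23866128 kWh
CF = 3491127 / 23866128
CF = 0.1463

0.1463


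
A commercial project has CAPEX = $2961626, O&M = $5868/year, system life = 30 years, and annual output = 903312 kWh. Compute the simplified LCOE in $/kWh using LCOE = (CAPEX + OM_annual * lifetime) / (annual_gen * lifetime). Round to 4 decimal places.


Total cost = CAPEX + OM * lifetime = 2961626 + 5868 * 30 = 2961626 + 176040 = 3137666
Total generation = annual * lifetime = 903312 * 30 = 27099360 kWh
LCOE = 3137666 / 27099360
LCOE = 0.1158 $/kWh

0.1158


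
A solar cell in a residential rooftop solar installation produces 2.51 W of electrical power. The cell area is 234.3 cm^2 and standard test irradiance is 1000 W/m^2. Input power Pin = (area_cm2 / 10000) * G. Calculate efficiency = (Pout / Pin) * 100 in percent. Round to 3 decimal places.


First compute the input power:
  Pin = area_cm2 / 10000 * G = 234.3 / 10000 * 1000 = 23.43 W
Then compute efficiency:
  Efficiency = (Pout / Pin) * 100 = (2.51 / 23.43) * 100
  Efficiency = 10.713%

10.713


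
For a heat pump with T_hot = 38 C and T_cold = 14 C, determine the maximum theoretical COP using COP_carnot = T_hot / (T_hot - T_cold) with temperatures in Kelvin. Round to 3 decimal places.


Convert to Kelvin:
  T_hot = 38 + 273.15 = 311.15 K
  T_cold = 14 + 273.15 = 287.15 K
Apply Carnot COP formula:
  COP = T_hot_K / (T_hot_K - T_cold_K) = 311.15 / 24.0
  COP = 12.965

12.965


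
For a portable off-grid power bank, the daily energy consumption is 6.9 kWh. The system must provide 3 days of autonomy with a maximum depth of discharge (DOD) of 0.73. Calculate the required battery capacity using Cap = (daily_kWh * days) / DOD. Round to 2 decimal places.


Total energy needed = daily * days = 6.9 * 3 = 20.7 kWh
Account for depth of discharge:
  Cap = total_energy / DOD = 20.7 / 0.73
  Cap = 28.36 kWh

28.36


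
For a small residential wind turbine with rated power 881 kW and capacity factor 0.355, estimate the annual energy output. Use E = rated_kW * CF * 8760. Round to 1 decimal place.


Annual energy = rated_kW * capacity_factor * hours_per_year
Given: P_rated = 881 kW, CF = 0.355, hours = 8760
E = 881 * 0.355 * 8760
E = 2739733.8 kWh

2739733.8


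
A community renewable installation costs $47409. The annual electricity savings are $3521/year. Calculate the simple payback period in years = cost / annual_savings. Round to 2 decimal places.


Simple payback period = initial cost / annual savings
Payback = 47409 / 3521
Payback = 13.46 years

13.46


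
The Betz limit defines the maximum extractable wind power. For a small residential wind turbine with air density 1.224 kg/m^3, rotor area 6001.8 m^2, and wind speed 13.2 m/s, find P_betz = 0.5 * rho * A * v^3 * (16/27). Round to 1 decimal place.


The Betz coefficient Cp_max = 16/27 = 0.5926
v^3 = 13.2^3 = 2299.968
P_betz = 0.5 * rho * A * v^3 * Cp_max
P_betz = 0.5 * 1.224 * 6001.8 * 2299.968 * 0.5926
P_betz = 5006231.8 W

5006231.8


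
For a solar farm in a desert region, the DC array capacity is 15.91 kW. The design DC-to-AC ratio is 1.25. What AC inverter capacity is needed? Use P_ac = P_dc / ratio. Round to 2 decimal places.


The inverter AC capacity is determined by the DC/AC ratio.
Given: P_dc = 15.91 kW, DC/AC ratio = 1.25
P_ac = P_dc / ratio = 15.91 / 1.25
P_ac = 12.73 kW

12.73


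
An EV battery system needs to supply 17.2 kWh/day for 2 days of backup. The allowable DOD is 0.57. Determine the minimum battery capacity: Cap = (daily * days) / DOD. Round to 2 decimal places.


Total energy needed = daily * days = 17.2 * 2 = 34.4 kWh
Account for depth of discharge:
  Cap = total_energy / DOD = 34.4 / 0.57
  Cap = 60.35 kWh

60.35


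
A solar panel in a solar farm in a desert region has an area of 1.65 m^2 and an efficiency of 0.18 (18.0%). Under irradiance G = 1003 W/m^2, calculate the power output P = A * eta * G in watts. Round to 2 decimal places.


Use the solar power formula P = A * eta * G.
Given: A = 1.65 m^2, eta = 0.18, G = 1003 W/m^2
P = 1.65 * 0.18 * 1003
P = 297.89 W

297.89


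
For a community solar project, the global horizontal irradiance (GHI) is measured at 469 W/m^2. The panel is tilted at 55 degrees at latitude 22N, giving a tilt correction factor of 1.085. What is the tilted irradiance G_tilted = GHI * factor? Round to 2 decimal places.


Identify the given values:
  GHI = 469 W/m^2, tilt correction factor = 1.085
Apply the formula G_tilted = GHI * factor:
  G_tilted = 469 * 1.085
  G_tilted = 508.87 W/m^2

508.87


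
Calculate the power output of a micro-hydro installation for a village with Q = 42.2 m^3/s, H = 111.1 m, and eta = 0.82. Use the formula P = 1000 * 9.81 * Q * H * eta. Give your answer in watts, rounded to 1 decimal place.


Apply the hydropower formula P = rho * g * Q * H * eta
rho * g = 1000 * 9.81 = 9810.0
P = 9810.0 * 42.2 * 111.1 * 0.82
P = 37714588.2 W

37714588.2


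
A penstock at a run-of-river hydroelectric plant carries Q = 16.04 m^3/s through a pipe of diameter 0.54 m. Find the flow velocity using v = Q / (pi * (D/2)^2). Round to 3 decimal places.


Compute pipe cross-sectional area:
  A = pi * (D/2)^2 = pi * (0.54/2)^2 = 0.229 m^2
Calculate velocity:
  v = Q / A = 16.04 / 0.229
  v = 70.037 m/s

70.037


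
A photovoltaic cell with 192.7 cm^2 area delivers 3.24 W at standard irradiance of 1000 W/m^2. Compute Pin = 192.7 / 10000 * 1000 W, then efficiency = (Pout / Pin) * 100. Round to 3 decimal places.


First compute the input power:
  Pin = area_cm2 / 10000 * G = 192.7 / 10000 * 1000 = 19.27 W
Then compute efficiency:
  Efficiency = (Pout / Pin) * 100 = (3.24 / 19.27) * 100
  Efficiency = 16.814%

16.814


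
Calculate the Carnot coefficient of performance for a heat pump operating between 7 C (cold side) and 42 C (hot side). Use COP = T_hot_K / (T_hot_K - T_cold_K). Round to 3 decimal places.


Convert to Kelvin:
  T_hot = 42 + 273.15 = 315.15 K
  T_cold = 7 + 273.15 = 280.15 K
Apply Carnot COP formula:
  COP = T_hot_K / (T_hot_K - T_cold_K) = 315.15 / 35.0
  COP = 9.004

9.004


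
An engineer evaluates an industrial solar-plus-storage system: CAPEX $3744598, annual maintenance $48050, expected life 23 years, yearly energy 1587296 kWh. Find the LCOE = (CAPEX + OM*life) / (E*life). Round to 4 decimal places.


Total cost = CAPEX + OM * lifetime = 3744598 + 48050 * 23 = 3744598 + 1105150 = 4849748
Total generation = annual * lifetime = 1587296 * 23 = 36507808 kWh
LCOE = 4849748 / 36507808
LCOE = 0.1328 $/kWh

0.1328


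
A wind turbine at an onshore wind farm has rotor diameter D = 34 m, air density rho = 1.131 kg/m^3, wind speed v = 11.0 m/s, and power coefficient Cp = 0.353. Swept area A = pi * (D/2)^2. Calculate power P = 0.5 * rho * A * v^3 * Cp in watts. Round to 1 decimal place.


Step 1 -- Compute swept area:
  A = pi * (D/2)^2 = pi * (34/2)^2 = 907.92 m^2
Step 2 -- Apply wind power equation:
  P = 0.5 * rho * A * v^3 * Cp
  v^3 = 11.0^3 = 1331.0
  P = 0.5 * 1.131 * 907.92 * 1331.0 * 0.353
  P = 241231.0 W

241231.0


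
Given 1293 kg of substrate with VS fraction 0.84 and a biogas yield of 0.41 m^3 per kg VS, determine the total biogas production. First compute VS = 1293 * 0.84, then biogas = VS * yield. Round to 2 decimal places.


Compute volatile solids:
  VS = mass * VS_fraction = 1293 * 0.84 = 1086.12 kg
Calculate biogas volume:
  Biogas = VS * specific_yield = 1086.12 * 0.41
  Biogas = 445.31 m^3

445.31


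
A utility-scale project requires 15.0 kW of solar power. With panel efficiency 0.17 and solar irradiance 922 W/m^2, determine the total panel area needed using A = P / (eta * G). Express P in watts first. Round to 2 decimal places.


Convert target power to watts: P = 15.0 * 1000 = 15000.0 W
Compute denominator: eta * G = 0.17 * 922 = 156.74
Required area A = P / (eta * G) = 15000.0 / 156.74
A = 95.70 m^2

95.70


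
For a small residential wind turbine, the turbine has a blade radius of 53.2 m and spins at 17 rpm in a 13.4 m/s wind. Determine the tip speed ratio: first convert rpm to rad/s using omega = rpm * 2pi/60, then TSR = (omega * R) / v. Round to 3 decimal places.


Convert rotational speed to rad/s:
  omega = 17 * 2 * pi / 60 = 1.7802 rad/s
Compute tip speed:
  v_tip = omega * R = 1.7802 * 53.2 = 94.709 m/s
Tip speed ratio:
  TSR = v_tip / v_wind = 94.709 / 13.4 = 7.068

7.068


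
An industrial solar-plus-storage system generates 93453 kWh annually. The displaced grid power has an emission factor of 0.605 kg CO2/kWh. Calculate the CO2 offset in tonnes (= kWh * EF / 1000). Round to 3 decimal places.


CO2 offset in kg = generation * emission_factor
CO2 offset = 93453 * 0.605 = 56539.07 kg
Convert to tonnes:
  CO2 offset = 56539.07 / 1000 = 56.539 tonnes

56.539


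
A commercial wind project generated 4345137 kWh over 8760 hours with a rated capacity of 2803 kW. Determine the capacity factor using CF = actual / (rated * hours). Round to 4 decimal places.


Capacity factor = actual output / maximum possible output
Maximum possible = rated * hours = 2803 * 8760 = 24554280 kWh
CF = 4345137 / 24554280
CF = 0.1770

0.1770


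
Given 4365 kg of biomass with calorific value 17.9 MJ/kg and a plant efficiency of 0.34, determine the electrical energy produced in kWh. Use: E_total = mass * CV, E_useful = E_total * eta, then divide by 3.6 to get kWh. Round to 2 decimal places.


Total energy = mass * CV = 4365 * 17.9 = 78133.5 MJ
Useful energy = total * eta = 78133.5 * 0.34 = 26565.39 MJ
Convert to kWh: 26565.39 / 3.6
Useful energy = 7379.28 kWh

7379.28


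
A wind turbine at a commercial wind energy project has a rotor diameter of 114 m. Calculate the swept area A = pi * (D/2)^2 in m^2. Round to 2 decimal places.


Compute the rotor radius:
  r = D / 2 = 114 / 2 = 57.0 m
Calculate swept area:
  A = pi * r^2 = pi * 57.0^2
  A = 10207.03 m^2

10207.03


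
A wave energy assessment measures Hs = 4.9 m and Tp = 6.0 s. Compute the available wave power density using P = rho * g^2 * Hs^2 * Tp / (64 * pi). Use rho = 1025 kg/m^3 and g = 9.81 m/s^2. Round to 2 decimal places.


Apply wave power formula:
  g^2 = 9.81^2 = 96.2361
  Hs^2 = 4.9^2 = 24.01
  Numerator = rho * g^2 * Hs^2 * Tp = 1025 * 96.2361 * 24.01 * 6.0 = 14210366.88
  Denominator = 64 * pi = 201.0619
  P = 14210366.88 / 201.0619 = 70676.57 W/m

70676.57


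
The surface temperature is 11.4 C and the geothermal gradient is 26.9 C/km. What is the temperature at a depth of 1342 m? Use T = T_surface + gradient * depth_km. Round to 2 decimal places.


Convert depth to km: 1342 / 1000 = 1.342 km
Temperature increase = gradient * depth_km = 26.9 * 1.342 = 36.1 C
Temperature at depth = T_surface + delta_T = 11.4 + 36.1
T = 47.50 C

47.50


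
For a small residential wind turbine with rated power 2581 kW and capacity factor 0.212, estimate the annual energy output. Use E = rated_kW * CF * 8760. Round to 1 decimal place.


Annual energy = rated_kW * capacity_factor * hours_per_year
Given: P_rated = 2581 kW, CF = 0.212, hours = 8760
E = 2581 * 0.212 * 8760
E = 4793226.7 kWh

4793226.7


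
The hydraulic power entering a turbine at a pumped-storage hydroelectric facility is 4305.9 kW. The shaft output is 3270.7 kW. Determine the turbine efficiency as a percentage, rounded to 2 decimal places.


Turbine efficiency = (output power / input power) * 100
eta = (3270.7 / 4305.9) * 100
eta = 75.96%

75.96


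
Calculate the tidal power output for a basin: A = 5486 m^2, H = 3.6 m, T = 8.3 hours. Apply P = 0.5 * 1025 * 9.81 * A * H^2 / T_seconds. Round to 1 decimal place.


Convert period to seconds: T = 8.3 * 3600 = 29880.0 s
H^2 = 3.6^2 = 12.96
P = 0.5 * rho * g * A * H^2 / T
P = 0.5 * 1025 * 9.81 * 5486 * 12.96 / 29880.0
P = 11963.1 W

11963.1


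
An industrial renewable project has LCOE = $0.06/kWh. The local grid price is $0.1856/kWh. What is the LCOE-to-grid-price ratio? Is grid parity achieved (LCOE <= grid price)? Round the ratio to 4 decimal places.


Compare LCOE to grid price:
  LCOE = $0.06/kWh, Grid price = $0.1856/kWh
  Ratio = LCOE / grid_price = 0.06 / 0.1856 = 0.3233
  Grid parity achieved (ratio <= 1)? yes

0.3233


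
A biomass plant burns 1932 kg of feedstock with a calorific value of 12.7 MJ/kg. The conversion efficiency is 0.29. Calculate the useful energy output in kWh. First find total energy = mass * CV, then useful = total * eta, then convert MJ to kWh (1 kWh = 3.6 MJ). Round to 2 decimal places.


Total energy = mass * CV = 1932 * 12.7 = 24536.4 MJ
Useful energy = total * eta = 24536.4 * 0.29 = 7115.56 MJ
Convert to kWh: 7115.56 / 3.6
Useful energy = 1976.54 kWh

1976.54


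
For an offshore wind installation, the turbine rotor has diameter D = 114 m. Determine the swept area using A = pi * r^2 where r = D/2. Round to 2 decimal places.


Compute the rotor radius:
  r = D / 2 = 114 / 2 = 57.0 m
Calculate swept area:
  A = pi * r^2 = pi * 57.0^2
  A = 10207.03 m^2

10207.03


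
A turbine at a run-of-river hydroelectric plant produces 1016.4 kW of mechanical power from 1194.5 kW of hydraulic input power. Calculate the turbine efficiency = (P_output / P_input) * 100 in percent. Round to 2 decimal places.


Turbine efficiency = (output power / input power) * 100
eta = (1016.4 / 1194.5) * 100
eta = 85.09%

85.09


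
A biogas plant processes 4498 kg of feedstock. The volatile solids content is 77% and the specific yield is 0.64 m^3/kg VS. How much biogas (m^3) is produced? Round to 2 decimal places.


Compute volatile solids:
  VS = mass * VS_fraction = 4498 * 0.77 = 3463.46 kg
Calculate biogas volume:
  Biogas = VS * specific_yield = 3463.46 * 0.64
  Biogas = 2216.61 m^3

2216.61


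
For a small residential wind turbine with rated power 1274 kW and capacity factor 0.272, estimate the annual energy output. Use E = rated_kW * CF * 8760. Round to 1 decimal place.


Annual energy = rated_kW * capacity_factor * hours_per_year
Given: P_rated = 1274 kW, CF = 0.272, hours = 8760
E = 1274 * 0.272 * 8760
E = 3035585.3 kWh

3035585.3


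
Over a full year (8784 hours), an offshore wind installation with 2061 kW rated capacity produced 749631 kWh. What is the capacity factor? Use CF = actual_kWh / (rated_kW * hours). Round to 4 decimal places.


Capacity factor = actual output / maximum possible output
Maximum possible = rated * hours = 2061 * 8784 = 18103824 kWh
CF = 749631 / 18103824
CF = 0.0414

0.0414


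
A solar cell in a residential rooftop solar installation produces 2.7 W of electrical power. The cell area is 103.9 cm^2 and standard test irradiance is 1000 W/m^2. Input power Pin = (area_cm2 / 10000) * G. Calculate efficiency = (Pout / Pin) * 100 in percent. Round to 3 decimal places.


First compute the input power:
  Pin = area_cm2 / 10000 * G = 103.9 / 10000 * 1000 = 10.39 W
Then compute efficiency:
  Efficiency = (Pout / Pin) * 100 = (2.7 / 10.39) * 100
  Efficiency = 25.987%

25.987


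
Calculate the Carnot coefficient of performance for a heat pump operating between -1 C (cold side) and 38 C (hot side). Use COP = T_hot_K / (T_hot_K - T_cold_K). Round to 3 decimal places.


Convert to Kelvin:
  T_hot = 38 + 273.15 = 311.15 K
  T_cold = -1 + 273.15 = 272.15 K
Apply Carnot COP formula:
  COP = T_hot_K / (T_hot_K - T_cold_K) = 311.15 / 39.0
  COP = 7.978

7.978


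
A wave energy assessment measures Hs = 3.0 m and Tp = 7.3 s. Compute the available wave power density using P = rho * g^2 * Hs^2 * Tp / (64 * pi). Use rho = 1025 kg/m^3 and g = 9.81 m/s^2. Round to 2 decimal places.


Apply wave power formula:
  g^2 = 9.81^2 = 96.2361
  Hs^2 = 3.0^2 = 9.0
  Numerator = rho * g^2 * Hs^2 * Tp = 1025 * 96.2361 * 9.0 * 7.3 = 6480779.56
  Denominator = 64 * pi = 201.0619
  P = 6480779.56 / 201.0619 = 32232.75 W/m

32232.75


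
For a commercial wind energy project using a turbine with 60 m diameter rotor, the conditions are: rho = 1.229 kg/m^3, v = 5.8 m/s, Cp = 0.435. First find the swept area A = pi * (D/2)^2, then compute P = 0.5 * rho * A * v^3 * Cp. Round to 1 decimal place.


Step 1 -- Compute swept area:
  A = pi * (D/2)^2 = pi * (60/2)^2 = 2827.43 m^2
Step 2 -- Apply wind power equation:
  P = 0.5 * rho * A * v^3 * Cp
  v^3 = 5.8^3 = 195.112
  P = 0.5 * 1.229 * 2827.43 * 195.112 * 0.435
  P = 147464.5 W

147464.5


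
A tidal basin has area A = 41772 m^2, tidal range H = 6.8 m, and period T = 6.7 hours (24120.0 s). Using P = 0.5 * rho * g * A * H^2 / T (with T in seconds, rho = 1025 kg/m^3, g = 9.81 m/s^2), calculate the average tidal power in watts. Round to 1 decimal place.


Convert period to seconds: T = 6.7 * 3600 = 24120.0 s
H^2 = 6.8^2 = 46.24
P = 0.5 * rho * g * A * H^2 / T
P = 0.5 * 1025 * 9.81 * 41772 * 46.24 / 24120.0
P = 402613.8 W

402613.8


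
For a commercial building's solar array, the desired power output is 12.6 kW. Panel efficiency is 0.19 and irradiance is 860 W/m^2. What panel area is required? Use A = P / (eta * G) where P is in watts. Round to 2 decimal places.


Convert target power to watts: P = 12.6 * 1000 = 12600.0 W
Compute denominator: eta * G = 0.19 * 860 = 163.4
Required area A = P / (eta * G) = 12600.0 / 163.4
A = 77.11 m^2

77.11


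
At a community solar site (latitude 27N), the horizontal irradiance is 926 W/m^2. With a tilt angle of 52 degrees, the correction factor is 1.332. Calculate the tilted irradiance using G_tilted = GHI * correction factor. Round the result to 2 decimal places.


Identify the given values:
  GHI = 926 W/m^2, tilt correction factor = 1.332
Apply the formula G_tilted = GHI * factor:
  G_tilted = 926 * 1.332
  G_tilted = 1233.43 W/m^2

1233.43
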